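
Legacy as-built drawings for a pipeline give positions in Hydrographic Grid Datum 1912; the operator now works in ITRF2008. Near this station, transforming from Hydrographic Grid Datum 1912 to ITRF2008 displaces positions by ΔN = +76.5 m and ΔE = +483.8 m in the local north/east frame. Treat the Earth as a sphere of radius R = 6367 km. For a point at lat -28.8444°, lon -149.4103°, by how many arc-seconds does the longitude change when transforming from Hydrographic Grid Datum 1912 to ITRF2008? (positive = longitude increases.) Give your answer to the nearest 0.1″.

At latitude -28.8444°, cos φ = 0.875933.
One radian of longitude at latitude φ spans R cos φ, so Δλ = ΔE / (R cos φ) = 483.8 / (6367000 × 0.875933) = 8.6748e-05 rad = 17.893″.

Δλ = 17.9″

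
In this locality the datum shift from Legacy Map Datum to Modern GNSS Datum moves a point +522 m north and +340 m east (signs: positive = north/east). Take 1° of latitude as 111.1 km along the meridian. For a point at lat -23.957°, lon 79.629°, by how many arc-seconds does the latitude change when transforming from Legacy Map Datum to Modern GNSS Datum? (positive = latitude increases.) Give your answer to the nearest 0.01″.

Δφ = 16.91″

1° of latitude = 111.1 km, so Δφ = 522.0 / 111100 = 0.0046985° = 16.914″.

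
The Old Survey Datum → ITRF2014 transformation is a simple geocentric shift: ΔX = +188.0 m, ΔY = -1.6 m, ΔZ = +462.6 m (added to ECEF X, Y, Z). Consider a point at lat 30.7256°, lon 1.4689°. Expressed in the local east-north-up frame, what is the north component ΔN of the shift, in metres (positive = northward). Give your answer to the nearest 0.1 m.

The local north axis is (−sin φ cos λ, −sin φ sin λ, cos φ), giving ΔN = -96.023 + 0.021 + 397.662 = 301.66 m.

ΔN = 301.7 m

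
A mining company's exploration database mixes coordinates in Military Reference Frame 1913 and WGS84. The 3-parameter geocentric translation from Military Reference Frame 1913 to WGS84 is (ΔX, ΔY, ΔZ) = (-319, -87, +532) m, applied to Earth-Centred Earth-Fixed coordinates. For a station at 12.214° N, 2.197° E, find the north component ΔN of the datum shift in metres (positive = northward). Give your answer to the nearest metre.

At φ = 12.214°, λ = 2.197°: sin φ = 0.211564, cos φ = 0.977364, sin λ = 0.038335, cos λ = 0.999265.
ΔN = −sin φ cos λ·ΔX − sin φ sin λ·ΔY + cos φ·ΔZ = −(0.211564)(0.999265)(-319) − (0.211564)(0.038335)(-87) + (0.977364)(532) = 588.10 m.

ΔN = 588 m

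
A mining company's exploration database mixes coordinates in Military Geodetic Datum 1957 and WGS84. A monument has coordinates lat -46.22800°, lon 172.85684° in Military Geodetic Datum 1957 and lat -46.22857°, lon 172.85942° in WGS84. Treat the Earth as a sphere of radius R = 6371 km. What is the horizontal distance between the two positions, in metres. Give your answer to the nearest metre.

Δφ = -46.22857° − -46.22800° = -0.00057°; Δλ = 172.85942° − 172.85684° = +0.00258°.
1° along a meridian = πR/180 = 111195 m.
ΔN = Δφ × 111195 = -63.4 m; ΔE = Δλ × 111195 × cos(-46.22800°) = +0.00258 × 111195 × 0.691790 = 198.5 m.
Distance = √(ΔE² + ΔN²) = √(198.5² + (-63.4)²) = 208.3 m.

208 m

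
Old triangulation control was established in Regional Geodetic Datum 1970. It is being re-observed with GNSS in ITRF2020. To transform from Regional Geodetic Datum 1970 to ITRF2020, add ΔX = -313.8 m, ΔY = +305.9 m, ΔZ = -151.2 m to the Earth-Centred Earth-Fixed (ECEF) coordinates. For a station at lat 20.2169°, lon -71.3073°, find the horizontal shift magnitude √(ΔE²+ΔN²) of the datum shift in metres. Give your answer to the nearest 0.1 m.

199.3 m

At φ = 20.2169°, λ = -71.3073°: sin φ = 0.345575, cos φ = 0.938391, sin λ = -0.947251, cos λ = 0.320492.
ΔE = −sin λ·ΔX + cos λ·ΔY = −(-0.947251)·(-313.8) + (0.320492)·(305.9) = -199.21 m.
ΔN = −sin φ cos λ·ΔX − sin φ sin λ·ΔY + cos φ·ΔZ = −(0.345575)(0.320492)(-313.8) − (0.345575)(-0.947251)(305.9) + (0.938391)(-151.2) = -6.99 m.
Horizontal magnitude = √(ΔE² + ΔN²) = √((-199.21)² + (-6.99)²) = 199.33 m.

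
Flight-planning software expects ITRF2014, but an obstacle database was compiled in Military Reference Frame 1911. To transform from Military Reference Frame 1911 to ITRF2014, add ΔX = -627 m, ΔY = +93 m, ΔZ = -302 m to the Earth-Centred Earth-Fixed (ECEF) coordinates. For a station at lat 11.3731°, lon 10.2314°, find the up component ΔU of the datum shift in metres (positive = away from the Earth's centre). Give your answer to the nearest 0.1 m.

The local up (radial) axis is (cos φ cos λ, cos φ sin λ, sin φ), giving ΔU = -604.914 + 16.195 − 59.554 = -648.27 m.

ΔU = -648.3 m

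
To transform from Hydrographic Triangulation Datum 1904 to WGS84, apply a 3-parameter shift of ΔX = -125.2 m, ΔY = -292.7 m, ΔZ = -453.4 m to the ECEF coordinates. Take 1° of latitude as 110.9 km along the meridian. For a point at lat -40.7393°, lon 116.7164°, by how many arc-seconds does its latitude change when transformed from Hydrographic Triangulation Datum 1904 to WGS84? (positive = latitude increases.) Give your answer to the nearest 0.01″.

sin φ = -0.652618, cos φ = 0.757687, sin λ = 0.893243, cos λ = -0.449575.
North component: ΔN = −sin φ cos λ·ΔX − sin φ sin λ·ΔY + cos φ·ΔZ = −(-0.652618)(-0.449575)(-125.2) − (-0.652618)(0.893243)(-292.7) + (0.757687)(-453.4) = -477.43 m.
1° of latitude spans 110900 m, so Δφ = -477.43 / 110900 × 3600 = -15.498″.

Δφ = -15.50″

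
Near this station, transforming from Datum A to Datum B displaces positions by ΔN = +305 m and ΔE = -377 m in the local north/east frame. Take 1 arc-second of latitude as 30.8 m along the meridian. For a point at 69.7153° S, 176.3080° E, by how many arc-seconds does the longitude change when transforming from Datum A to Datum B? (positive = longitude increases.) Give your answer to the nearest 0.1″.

Δλ = -35.3″

At latitude -69.7153°, cos φ = 0.346685.
1″ of longitude at this latitude = 30.80 × cos φ = 10.6779 m, so Δλ = -377.0 / 10.6779 = -35.307″.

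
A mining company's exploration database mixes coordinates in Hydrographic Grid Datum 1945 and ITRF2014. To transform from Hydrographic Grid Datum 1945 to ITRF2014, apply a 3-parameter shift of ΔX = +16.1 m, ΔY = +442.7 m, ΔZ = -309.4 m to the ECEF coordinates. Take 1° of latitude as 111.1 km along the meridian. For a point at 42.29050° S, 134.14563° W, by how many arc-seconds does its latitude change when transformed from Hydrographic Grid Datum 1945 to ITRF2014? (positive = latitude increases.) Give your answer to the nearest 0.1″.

sin φ = -0.672890, cos φ = 0.739743, sin λ = -0.717572, cos λ = -0.696484.
North component: ΔN = −sin φ cos λ·ΔX − sin φ sin λ·ΔY + cos φ·ΔZ = −(-0.672890)(-0.696484)(16.1) − (-0.672890)(-0.717572)(442.7) + (0.739743)(-309.4) = -450.18 m.
1° of latitude spans 111100 m, so Δφ = -450.18 / 111100 × 3600 = -14.587″.

Δφ = -14.6″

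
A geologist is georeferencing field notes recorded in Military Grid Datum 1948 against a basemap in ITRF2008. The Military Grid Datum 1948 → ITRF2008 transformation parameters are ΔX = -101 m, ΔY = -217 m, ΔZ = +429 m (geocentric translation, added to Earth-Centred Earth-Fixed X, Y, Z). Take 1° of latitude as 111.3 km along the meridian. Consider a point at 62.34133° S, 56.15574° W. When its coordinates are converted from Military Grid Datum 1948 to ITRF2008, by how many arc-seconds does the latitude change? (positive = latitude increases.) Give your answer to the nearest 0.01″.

Δφ = 9.99″

sin φ = -0.885729, cos φ = 0.464203, sin λ = -0.830554, cos λ = 0.556937.
North component: ΔN = −sin φ cos λ·ΔX − sin φ sin λ·ΔY + cos φ·ΔZ = −(-0.885729)(0.556937)(-101) − (-0.885729)(-0.830554)(-217) + (0.464203)(429) = 308.96 m.
1° of latitude spans 111300 m, so Δφ = 308.96 / 111300 × 3600 = 9.993″.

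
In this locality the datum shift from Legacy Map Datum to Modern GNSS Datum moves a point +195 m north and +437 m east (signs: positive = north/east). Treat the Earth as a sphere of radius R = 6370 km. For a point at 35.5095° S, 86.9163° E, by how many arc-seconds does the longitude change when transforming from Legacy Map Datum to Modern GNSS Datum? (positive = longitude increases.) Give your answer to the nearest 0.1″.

At latitude -35.5095°, cos φ = 0.814019.
One radian of longitude at latitude φ spans R cos φ, so Δλ = ΔE / (R cos φ) = 437.0 / (6370000 × 0.814019) = 8.4277e-05 rad = 17.383″.

Δλ = 17.4″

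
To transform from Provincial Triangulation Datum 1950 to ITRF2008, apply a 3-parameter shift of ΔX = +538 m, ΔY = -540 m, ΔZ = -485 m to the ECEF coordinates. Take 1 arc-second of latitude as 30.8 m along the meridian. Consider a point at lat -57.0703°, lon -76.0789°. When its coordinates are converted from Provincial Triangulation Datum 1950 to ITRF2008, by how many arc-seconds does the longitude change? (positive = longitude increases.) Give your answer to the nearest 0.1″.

Δλ = 23.4″

sin φ = -0.839338, cos φ = 0.543610, sin λ = -0.970628, cos λ = 0.240586.
East component: ΔE = −sin λ·ΔX + cos λ·ΔY = −(-0.970628)(538) + (0.240586)(-540) = 392.28 m.
1° of latitude spans 3600 × 30.80 = 110880 m; at latitude φ, 1° of longitude spans that × cos φ = 60275.4 m, so Δλ = 392.28 / 60275.4 × 3600 = 23.429″.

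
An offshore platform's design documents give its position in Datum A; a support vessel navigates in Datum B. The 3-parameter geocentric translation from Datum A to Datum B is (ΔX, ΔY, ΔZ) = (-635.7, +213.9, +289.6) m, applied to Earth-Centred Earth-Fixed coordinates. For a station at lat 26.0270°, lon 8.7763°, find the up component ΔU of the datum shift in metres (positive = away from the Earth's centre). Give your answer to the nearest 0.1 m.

ΔU = -408.1 m

At φ = 26.0270°, λ = 8.7763°: sin φ = 0.438795, cos φ = 0.898587, sin λ = 0.152577, cos λ = 0.988292.
ΔU = cos φ cos λ·ΔX + cos φ sin λ·ΔY + sin φ·ΔZ = (0.898587)(0.988292)(-635.7) + (0.898587)(0.152577)(213.9) + (0.438795)(289.6) = -408.14 m.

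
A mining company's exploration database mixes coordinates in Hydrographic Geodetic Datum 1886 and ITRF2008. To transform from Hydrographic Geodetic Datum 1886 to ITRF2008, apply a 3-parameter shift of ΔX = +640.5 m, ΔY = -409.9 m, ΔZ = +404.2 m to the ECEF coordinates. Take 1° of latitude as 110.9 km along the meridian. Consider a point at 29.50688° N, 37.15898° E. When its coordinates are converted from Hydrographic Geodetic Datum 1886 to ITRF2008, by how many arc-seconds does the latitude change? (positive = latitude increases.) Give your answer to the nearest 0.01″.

sin φ = 0.492528, cos φ = 0.870297, sin λ = 0.604029, cos λ = 0.796963.
North component: ΔN = −sin φ cos λ·ΔX − sin φ sin λ·ΔY + cos φ·ΔZ = −(0.492528)(0.796963)(640.5) − (0.492528)(0.604029)(-409.9) + (0.870297)(404.2) = 222.31 m.
1° of latitude spans 110900 m, so Δφ = 222.31 / 110900 × 3600 = 7.216″.

Δφ = 7.22″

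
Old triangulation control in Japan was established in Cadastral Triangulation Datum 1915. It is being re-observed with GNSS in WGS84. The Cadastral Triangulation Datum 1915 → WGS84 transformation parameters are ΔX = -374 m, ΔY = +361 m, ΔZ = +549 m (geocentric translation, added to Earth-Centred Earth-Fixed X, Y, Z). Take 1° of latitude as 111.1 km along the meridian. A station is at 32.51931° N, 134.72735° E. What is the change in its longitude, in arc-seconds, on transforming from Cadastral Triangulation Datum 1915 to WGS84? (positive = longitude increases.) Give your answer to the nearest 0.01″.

Δλ = 0.45″

sin φ = 0.537584, cos φ = 0.843210, sin λ = 0.710464, cos λ = -0.703734.
East component: ΔE = −sin λ·ΔX + cos λ·ΔY = −(0.710464)(-374) + (-0.703734)(361) = 11.67 m.
1° of latitude spans 111100 m; at latitude φ, 1° of longitude spans that × cos φ = 93680.7 m, so Δλ = 11.67 / 93680.7 × 3600 = 0.448″.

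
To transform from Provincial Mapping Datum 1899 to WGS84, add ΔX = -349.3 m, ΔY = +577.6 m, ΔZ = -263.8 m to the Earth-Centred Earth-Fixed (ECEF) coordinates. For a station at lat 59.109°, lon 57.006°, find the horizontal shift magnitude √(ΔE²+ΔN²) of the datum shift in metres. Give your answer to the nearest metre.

At φ = 59.109°, λ = 57.006°: sin φ = 0.858146, cos φ = 0.513406, sin λ = 0.838728, cos λ = 0.544551.
ΔE = −sin λ·ΔX + cos λ·ΔY = −(0.838728)·(-349.3) + (0.544551)·(577.6) = 607.50 m.
ΔN = −sin φ cos λ·ΔX − sin φ sin λ·ΔY + cos φ·ΔZ = −(0.858146)(0.544551)(-349.3) − (0.858146)(0.838728)(577.6) + (0.513406)(-263.8) = -387.94 m.
Horizontal magnitude = √(ΔE² + ΔN²) = √(607.50² + (-387.94)²) = 720.80 m.

721 m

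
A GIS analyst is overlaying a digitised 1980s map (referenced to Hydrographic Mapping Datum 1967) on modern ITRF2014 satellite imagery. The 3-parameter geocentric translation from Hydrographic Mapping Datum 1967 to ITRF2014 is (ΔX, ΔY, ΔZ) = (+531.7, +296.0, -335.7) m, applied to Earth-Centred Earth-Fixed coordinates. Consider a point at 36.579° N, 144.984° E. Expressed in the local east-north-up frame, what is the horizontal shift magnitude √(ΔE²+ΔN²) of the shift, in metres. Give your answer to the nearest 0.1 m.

558.7 m

At φ = 36.579°, λ = 144.984°: sin φ = 0.595931, cos φ = 0.803036, sin λ = 0.573805, cos λ = -0.818992.
ΔE = −sin λ·ΔX + cos λ·ΔY = −(0.573805)·(531.7) + (-0.818992)·(296.0) = -547.51 m.
ΔN = −sin φ cos λ·ΔX − sin φ sin λ·ΔY + cos φ·ΔZ = −(0.595931)(-0.818992)(531.7) − (0.595931)(0.573805)(296.0) + (0.803036)(-335.7) = -111.29 m.
Horizontal magnitude = √(ΔE² + ΔN²) = √((-547.51)² + (-111.29)²) = 558.71 m.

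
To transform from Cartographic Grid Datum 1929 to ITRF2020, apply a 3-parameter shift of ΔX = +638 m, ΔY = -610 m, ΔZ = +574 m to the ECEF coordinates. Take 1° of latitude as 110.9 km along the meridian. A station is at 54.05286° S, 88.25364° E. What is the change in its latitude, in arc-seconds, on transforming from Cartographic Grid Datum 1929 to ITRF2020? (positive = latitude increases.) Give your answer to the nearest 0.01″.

sin φ = -0.809559, cos φ = 0.587039, sin λ = 0.999536, cos λ = 0.030475.
North component: ΔN = −sin φ cos λ·ΔX − sin φ sin λ·ΔY + cos φ·ΔZ = −(-0.809559)(0.030475)(638) − (-0.809559)(0.999536)(-610) + (0.587039)(574) = -140.90 m.
1° of latitude spans 110900 m, so Δφ = -140.90 / 110900 × 3600 = -4.574″.

Δφ = -4.57″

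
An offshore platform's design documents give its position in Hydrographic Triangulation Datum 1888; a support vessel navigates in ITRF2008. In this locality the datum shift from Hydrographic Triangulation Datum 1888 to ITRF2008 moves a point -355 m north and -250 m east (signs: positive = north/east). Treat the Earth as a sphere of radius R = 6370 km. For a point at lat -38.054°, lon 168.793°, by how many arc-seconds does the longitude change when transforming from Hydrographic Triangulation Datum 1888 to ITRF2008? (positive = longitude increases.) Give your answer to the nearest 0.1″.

Δλ = -10.3″

At latitude -38.054°, cos φ = 0.787430.
One radian of longitude at latitude φ spans R cos φ, so Δλ = ΔE / (R cos φ) = -250.0 / (6370000 × 0.787430) = -4.9841e-05 rad = -10.280″.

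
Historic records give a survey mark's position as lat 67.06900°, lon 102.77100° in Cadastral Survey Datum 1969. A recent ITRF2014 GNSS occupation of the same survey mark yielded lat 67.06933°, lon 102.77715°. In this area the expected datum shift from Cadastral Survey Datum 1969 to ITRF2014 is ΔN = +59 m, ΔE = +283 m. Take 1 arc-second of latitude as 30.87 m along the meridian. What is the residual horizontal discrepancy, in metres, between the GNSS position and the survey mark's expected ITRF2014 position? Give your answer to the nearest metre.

Observed coordinate differences: Δφ = +0.00033°, Δλ = +0.00615°.
Converting to metres (1° lat = 111132 m, cos φ = 0.389622): observed ΔN = 36.7 m, observed ΔE = 266.3 m.
Subtracting the expected shift leaves a residual of 36.7 − (59) = -22.3 m north and 266.3 − (283) = -16.7 m east.
Residual distance = √((-22.3)² + (-16.7)²) = 27.9 m.

28 m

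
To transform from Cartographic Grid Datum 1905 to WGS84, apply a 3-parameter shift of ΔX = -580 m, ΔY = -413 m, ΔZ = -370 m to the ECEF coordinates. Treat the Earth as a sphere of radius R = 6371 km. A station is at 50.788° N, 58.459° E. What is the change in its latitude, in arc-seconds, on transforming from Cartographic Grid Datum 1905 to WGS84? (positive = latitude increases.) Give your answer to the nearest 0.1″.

sin φ = 0.774812, cos φ = 0.632192, sin λ = 0.852266, cos λ = 0.523109.
North component: ΔN = −sin φ cos λ·ΔX − sin φ sin λ·ΔY + cos φ·ΔZ = −(0.774812)(0.523109)(-580) − (0.774812)(0.852266)(-413) + (0.632192)(-370) = 273.89 m.
1° of latitude spans πR/180 = 111195 m, so Δφ = 273.89 / 111195 × 3600 = 8.867″.

Δφ = 8.9″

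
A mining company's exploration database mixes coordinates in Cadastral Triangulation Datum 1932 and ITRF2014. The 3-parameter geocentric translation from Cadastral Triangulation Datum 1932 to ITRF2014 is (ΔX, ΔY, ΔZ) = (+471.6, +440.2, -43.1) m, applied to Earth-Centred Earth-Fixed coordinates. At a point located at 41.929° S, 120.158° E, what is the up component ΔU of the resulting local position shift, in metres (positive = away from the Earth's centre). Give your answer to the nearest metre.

The local up (radial) axis is (cos φ cos λ, cos φ sin λ, sin φ), giving ΔU = -176.266 + 283.168 + 28.800 = 135.70 m.

ΔU = 136 m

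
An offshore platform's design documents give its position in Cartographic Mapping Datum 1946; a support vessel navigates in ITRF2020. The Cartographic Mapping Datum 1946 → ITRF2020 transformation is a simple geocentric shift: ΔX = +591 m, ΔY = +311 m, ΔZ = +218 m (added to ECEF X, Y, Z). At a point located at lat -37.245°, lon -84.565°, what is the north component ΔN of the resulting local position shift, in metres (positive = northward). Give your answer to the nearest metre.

The local north axis is (−sin φ cos λ, −sin φ sin λ, cos φ), giving ΔN = 33.879 − 187.379 + 173.540 = 20.04 m.

ΔN = 20 m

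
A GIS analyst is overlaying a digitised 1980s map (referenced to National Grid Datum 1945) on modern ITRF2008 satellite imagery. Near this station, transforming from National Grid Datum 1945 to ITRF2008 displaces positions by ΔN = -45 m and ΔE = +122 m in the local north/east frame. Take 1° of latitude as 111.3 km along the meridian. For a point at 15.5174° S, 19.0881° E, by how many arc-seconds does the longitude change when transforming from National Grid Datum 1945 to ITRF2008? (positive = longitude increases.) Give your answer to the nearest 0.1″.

At latitude -15.5174°, cos φ = 0.963549.
1° of longitude at this latitude = 111.3 × cos φ = 107.24 km, so Δλ = 122.0 / 107243.0 = 0.0011376° = 4.095″.

Δλ = 4.1″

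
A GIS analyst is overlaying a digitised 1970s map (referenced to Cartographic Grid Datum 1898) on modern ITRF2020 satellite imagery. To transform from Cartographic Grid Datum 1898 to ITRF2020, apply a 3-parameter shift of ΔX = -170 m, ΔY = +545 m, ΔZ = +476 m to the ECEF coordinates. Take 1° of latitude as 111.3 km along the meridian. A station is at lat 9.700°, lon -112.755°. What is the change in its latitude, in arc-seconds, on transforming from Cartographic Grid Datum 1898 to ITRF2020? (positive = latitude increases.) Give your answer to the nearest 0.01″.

sin φ = 0.168489, cos φ = 0.985703, sin λ = -0.922167, cos λ = -0.386791.
North component: ΔN = −sin φ cos λ·ΔX − sin φ sin λ·ΔY + cos φ·ΔZ = −(0.168489)(-0.386791)(-170) − (0.168489)(-0.922167)(545) + (0.985703)(476) = 542.80 m.
1° of latitude spans 111300 m, so Δφ = 542.80 / 111300 × 3600 = 17.557″.

Δφ = 17.56″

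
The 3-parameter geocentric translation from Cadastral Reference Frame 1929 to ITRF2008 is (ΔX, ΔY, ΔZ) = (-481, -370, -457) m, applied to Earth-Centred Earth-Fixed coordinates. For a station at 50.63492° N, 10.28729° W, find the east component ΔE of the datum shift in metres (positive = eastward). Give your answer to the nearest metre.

The local east axis at (φ, λ) is (−sin λ, cos λ, 0), so ΔE = −sin(-10.28729°)·(-481) + cos(-10.28729°)·(-370) = -449.95 m.

ΔE = -450 m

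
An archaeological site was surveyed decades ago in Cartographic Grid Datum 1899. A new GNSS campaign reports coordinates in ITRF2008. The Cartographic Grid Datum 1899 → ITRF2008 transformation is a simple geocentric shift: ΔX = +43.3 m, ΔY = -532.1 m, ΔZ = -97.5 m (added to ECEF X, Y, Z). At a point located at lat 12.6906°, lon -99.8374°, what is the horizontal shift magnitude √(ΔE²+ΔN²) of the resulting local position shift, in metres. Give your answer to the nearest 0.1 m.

The local east axis at (φ, λ) is (−sin λ, cos λ, 0), so ΔE = −sin(-99.8374°)·43.3 + cos(-99.8374°)·(-532.1) = 133.57 m.
The local north axis is (−sin φ cos λ, −sin φ sin λ, cos φ), giving ΔN = 1.625 − 115.176 − 95.118 = -208.67 m.
Horizontal magnitude = √(ΔE² + ΔN²) = √(133.57² + (-208.67)²) = 247.76 m.

247.8 m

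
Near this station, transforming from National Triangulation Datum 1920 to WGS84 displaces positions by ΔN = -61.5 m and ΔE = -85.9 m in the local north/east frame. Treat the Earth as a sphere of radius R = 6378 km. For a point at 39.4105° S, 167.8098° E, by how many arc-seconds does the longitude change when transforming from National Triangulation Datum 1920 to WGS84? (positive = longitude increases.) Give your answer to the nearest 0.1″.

At latitude -39.4105°, cos φ = 0.772617.
One radian of longitude at latitude φ spans R cos φ, so Δλ = ΔE / (R cos φ) = -85.9 / (6378000 × 0.772617) = -1.7432e-05 rad = -3.596″.

Δλ = -3.6″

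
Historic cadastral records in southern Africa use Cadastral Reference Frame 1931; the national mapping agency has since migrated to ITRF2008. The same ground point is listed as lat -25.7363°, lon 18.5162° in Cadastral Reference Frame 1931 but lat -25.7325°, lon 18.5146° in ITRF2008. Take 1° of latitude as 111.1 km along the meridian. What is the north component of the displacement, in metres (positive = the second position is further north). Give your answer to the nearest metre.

ΔN = 422 m

Δφ = -25.7325° − -25.7363° = +0.0038°; Δλ = 18.5146° − 18.5162° = -0.0016°.
ΔN = Δφ × 111100 = 422.2 m; ΔE = Δλ × 111100 × cos(-25.7363°) = -0.0016 × 111100 × 0.900802 = -160.1 m.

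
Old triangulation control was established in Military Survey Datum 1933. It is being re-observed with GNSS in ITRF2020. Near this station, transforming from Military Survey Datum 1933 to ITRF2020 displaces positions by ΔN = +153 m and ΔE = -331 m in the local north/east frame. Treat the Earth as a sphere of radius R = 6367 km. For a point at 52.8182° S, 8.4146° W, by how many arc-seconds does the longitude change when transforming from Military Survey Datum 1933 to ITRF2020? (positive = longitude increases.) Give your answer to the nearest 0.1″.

Δλ = -17.7″

At latitude -52.8182°, cos φ = 0.604346.
One radian of longitude at latitude φ spans R cos φ, so Δλ = ΔE / (R cos φ) = -331.0 / (6367000 × 0.604346) = -8.6022e-05 rad = -17.743″.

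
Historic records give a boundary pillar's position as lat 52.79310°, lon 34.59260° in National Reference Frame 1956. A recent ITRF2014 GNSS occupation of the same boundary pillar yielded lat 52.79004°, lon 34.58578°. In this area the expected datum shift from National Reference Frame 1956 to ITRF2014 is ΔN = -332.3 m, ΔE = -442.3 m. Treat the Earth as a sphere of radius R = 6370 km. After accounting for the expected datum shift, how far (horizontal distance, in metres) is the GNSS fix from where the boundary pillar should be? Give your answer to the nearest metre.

Observed coordinate differences: Δφ = -0.00306°, Δλ = -0.00682°.
Converting to metres (1° lat = 111177 m, cos φ = 0.604695): observed ΔN = -340.2 m, observed ΔE = -458.5 m.
Subtracting the expected shift leaves a residual of -340.2 − (-332.3) = -7.9 m north and -458.5 − (-442.3) = -16.2 m east.
Residual distance = √((-7.9)² + (-16.2)²) = 18.0 m.

18 m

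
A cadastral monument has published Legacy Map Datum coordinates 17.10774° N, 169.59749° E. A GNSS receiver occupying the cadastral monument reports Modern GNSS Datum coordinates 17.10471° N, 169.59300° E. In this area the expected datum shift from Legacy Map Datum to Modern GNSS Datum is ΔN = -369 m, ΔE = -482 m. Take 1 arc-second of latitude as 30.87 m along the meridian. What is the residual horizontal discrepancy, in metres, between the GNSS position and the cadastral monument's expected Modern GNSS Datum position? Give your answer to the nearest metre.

Observed coordinate differences: Δφ = -0.00303°, Δλ = -0.00449°.
Converting to metres (1° lat = 111132 m, cos φ = 0.955753): observed ΔN = -336.7 m, observed ΔE = -476.9 m.
Subtracting the expected shift leaves a residual of -336.7 − (-369) = 32.3 m north and -476.9 − (-482) = 5.1 m east.
Residual distance = √(32.3² + 5.1²) = 32.7 m.

33 m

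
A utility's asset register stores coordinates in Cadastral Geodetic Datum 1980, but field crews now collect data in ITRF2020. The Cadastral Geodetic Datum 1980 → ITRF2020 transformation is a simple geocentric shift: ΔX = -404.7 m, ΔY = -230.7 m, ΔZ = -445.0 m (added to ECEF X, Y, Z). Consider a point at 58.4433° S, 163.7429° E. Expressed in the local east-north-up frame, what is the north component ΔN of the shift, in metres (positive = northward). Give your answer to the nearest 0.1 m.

At φ = -58.4433°, λ = 163.7429°: sin φ = -0.852123, cos φ = 0.523342, sin λ = 0.279948, cos λ = -0.960015.
ΔN = −sin φ cos λ·ΔX − sin φ sin λ·ΔY + cos φ·ΔZ = −(-0.852123)(-0.960015)(-404.7) − (-0.852123)(0.279948)(-230.7) + (0.523342)(-445.0) = 43.14 m.

ΔN = 43.1 m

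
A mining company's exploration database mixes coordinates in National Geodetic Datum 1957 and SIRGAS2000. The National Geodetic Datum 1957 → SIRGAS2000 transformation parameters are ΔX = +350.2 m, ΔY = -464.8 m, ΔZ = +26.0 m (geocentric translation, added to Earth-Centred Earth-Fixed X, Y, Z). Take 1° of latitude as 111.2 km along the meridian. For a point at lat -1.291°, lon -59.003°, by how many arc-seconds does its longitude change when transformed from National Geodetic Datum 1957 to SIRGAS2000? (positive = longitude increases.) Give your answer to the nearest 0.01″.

Δλ = 1.97″

sin φ = -0.022530, cos φ = 0.999746, sin λ = -0.857194, cos λ = 0.514993.
East component: ΔE = −sin λ·ΔX + cos λ·ΔY = −(-0.857194)(350.2) + (0.514993)(-464.8) = 60.82 m.
1° of latitude spans 111200 m; at latitude φ, 1° of longitude spans that × cos φ = 111171.8 m, so Δλ = 60.82 / 111171.8 × 3600 = 1.970″.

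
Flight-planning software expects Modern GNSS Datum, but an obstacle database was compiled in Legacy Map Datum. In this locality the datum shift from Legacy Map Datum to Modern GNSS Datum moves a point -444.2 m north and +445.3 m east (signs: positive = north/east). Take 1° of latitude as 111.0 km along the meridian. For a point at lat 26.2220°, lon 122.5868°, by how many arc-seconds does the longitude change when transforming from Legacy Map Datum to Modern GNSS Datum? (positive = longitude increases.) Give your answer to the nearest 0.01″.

At latitude 26.2220°, cos φ = 0.897089.
1° of longitude at this latitude = 111.0 × cos φ = 99.58 km, so Δλ = 445.3 / 99576.9 = 0.0044719° = 16.099″.

Δλ = 16.10″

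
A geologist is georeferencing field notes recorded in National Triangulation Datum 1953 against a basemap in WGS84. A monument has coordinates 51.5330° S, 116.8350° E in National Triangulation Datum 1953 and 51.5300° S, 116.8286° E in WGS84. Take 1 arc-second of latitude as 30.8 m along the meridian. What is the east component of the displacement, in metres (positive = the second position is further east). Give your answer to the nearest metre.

ΔE = -441 m

Δφ = -51.5300° − -51.5330° = +0.0030°; Δλ = 116.8286° − 116.8350° = -0.0064°.
1° of latitude = 3600 × 30.80 = 110880 m.
ΔN = Δφ × 110880 = 332.6 m; ΔE = Δλ × 110880 × cos(-51.5330°) = -0.0064 × 110880 × 0.622064 = -441.4 m.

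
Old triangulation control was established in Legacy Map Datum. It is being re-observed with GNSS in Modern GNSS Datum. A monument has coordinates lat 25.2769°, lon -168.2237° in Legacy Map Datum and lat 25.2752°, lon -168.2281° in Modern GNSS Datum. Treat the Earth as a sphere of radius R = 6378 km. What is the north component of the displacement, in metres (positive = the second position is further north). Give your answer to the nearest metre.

ΔN = -189 m

Δφ = 25.2752° − 25.2769° = -0.0017°; Δλ = -168.2281° − -168.2237° = -0.0044°.
1° along a meridian = πR/180 = 111317 m.
ΔN = Δφ × 111317 = -189.2 m; ΔE = Δλ × 111317 × cos(25.2769°) = -0.0044 × 111317 × 0.904255 = -442.9 m.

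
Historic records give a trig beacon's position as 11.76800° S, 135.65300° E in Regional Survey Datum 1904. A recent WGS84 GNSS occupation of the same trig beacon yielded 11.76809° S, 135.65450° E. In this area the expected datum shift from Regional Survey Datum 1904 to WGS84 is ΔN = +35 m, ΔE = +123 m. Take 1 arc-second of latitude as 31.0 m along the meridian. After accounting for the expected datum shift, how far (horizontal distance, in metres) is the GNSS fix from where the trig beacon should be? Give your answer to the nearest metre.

61 m

Observed coordinate differences: Δφ = -0.00009°, Δλ = +0.00150°.
Converting to metres (1° lat = 111600 m, cos φ = 0.978981): observed ΔN = -10.0 m, observed ΔE = 163.9 m.
Subtracting the expected shift leaves a residual of -10.0 − (35) = -45.0 m north and 163.9 − (123) = 40.9 m east.
Residual distance = √((-45.0)² + 40.9²) = 60.8 m.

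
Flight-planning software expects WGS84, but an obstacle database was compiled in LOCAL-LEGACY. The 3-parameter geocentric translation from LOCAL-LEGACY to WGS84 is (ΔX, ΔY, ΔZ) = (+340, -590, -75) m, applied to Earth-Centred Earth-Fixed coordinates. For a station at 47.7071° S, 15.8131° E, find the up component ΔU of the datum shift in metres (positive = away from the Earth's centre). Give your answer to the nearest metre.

ΔU = 167 m

At φ = -47.7071°, λ = 15.8131°: sin φ = -0.739714, cos φ = 0.672921, sin λ = 0.272500, cos λ = 0.962156.
ΔU = cos φ cos λ·ΔX + cos φ sin λ·ΔY + sin φ·ΔZ = (0.672921)(0.962156)(340) + (0.672921)(0.272500)(-590) + (-0.739714)(-75) = 167.42 m.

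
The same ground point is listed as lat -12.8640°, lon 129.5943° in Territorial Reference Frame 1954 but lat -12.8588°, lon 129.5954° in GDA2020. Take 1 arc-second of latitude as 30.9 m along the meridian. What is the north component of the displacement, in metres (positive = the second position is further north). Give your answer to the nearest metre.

ΔN = 578 m

Δφ = -12.8588° − -12.8640° = +0.0052°; Δλ = 129.5954° − 129.5943° = +0.0011°.
1° of latitude = 3600 × 30.90 = 111240 m.
ΔN = Δφ × 111240 = 578.4 m; ΔE = Δλ × 111240 × cos(-12.8640°) = +0.0011 × 111240 × 0.974901 = 119.3 m.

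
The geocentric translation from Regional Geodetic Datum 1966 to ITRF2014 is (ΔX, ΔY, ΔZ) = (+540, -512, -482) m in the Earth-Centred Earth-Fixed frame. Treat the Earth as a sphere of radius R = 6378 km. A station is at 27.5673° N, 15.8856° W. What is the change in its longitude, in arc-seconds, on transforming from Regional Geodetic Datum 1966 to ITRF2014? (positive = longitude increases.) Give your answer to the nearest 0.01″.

Δλ = -12.57″

sin φ = 0.462790, cos φ = 0.886468, sin λ = -0.273717, cos λ = 0.961810.
East component: ΔE = −sin λ·ΔX + cos λ·ΔY = −(-0.273717)(540) + (0.961810)(-512) = -344.64 m.
1° of latitude spans πR/180 = 111317 m; at latitude φ, 1° of longitude spans that × cos φ = 98679.0 m, so Δλ = -344.64 / 98679.0 × 3600 = -12.573″.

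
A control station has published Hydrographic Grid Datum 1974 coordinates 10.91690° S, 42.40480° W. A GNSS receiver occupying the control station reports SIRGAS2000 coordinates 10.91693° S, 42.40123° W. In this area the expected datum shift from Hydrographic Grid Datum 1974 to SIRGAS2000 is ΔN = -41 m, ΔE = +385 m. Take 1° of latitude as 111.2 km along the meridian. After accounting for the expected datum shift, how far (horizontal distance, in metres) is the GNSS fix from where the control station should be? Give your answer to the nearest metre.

38 m

Observed coordinate differences: Δφ = -0.00003°, Δλ = +0.00357°.
Converting to metres (1° lat = 111200 m, cos φ = 0.981903): observed ΔN = -3.3 m, observed ΔE = 389.8 m.
Subtracting the expected shift leaves a residual of -3.3 − (-41) = 37.7 m north and 389.8 − (385) = 4.8 m east.
Residual distance = √(37.7² + 4.8²) = 38.0 m.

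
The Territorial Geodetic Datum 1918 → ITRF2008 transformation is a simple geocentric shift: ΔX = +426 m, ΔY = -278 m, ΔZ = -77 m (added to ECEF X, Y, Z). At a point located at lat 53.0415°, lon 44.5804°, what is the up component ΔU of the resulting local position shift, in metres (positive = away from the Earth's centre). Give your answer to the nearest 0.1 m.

At φ = 53.0415°, λ = 44.5804°: sin φ = 0.799071, cos φ = 0.601236, sin λ = 0.701909, cos λ = 0.712266.
ΔU = cos φ cos λ·ΔX + cos φ sin λ·ΔY + sin φ·ΔZ = (0.601236)(0.712266)(426) + (0.601236)(0.701909)(-278) + (0.799071)(-77) = 3.58 m.

ΔU = 3.6 m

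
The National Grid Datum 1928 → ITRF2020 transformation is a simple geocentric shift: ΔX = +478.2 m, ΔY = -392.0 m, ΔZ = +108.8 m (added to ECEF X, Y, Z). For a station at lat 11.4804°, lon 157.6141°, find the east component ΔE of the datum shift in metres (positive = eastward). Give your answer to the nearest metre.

At φ = 11.4804°, λ = 157.6141°: sin φ = 0.199033, cos φ = 0.979993, sin λ = 0.380843, cos λ = -0.924640.
ΔE = −sin λ·ΔX + cos λ·ΔY = −(0.380843)·(478.2) + (-0.924640)·(-392.0) = 180.34 m.

ΔE = 180 m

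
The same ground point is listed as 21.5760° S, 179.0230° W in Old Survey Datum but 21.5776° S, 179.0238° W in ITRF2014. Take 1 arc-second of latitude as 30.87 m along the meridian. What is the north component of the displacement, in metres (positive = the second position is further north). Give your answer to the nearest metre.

ΔN = -178 m

Δφ = -21.5776° − -21.5760° = -0.0016°; Δλ = -179.0238° − -179.0230° = -0.0008°.
1° of latitude = 3600 × 30.87 = 111132 m.
ΔN = Δφ × 111132 = -177.8 m; ΔE = Δλ × 111132 × cos(-21.5760°) = -0.0008 × 111132 × 0.929931 = -82.7 m.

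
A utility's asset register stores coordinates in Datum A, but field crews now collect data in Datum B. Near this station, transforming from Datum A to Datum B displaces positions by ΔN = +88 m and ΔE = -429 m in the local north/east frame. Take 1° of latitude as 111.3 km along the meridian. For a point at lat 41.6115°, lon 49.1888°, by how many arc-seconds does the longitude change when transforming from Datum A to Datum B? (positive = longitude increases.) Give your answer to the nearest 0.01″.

Δλ = -18.56″

At latitude 41.6115°, cos φ = 0.747665.
1° of longitude at this latitude = 111.3 × cos φ = 83.22 km, so Δλ = -429.0 / 83215.1 = -0.0051553° = -18.559″.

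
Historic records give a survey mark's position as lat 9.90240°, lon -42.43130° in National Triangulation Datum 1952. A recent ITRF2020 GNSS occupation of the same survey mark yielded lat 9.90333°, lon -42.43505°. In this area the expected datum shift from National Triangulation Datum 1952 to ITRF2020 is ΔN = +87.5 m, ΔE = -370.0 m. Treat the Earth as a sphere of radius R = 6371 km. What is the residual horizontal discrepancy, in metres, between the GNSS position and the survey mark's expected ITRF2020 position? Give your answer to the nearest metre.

44 m

Observed coordinate differences: Δφ = +0.00093°, Δλ = -0.00375°.
Converting to metres (1° lat = 111195 m, cos φ = 0.985102): observed ΔN = 103.4 m, observed ΔE = -410.8 m.
Subtracting the expected shift leaves a residual of 103.4 − (87.5) = 15.9 m north and -410.8 − (-370.0) = -40.8 m east.
Residual distance = √(15.9² + (-40.8)²) = 43.8 m.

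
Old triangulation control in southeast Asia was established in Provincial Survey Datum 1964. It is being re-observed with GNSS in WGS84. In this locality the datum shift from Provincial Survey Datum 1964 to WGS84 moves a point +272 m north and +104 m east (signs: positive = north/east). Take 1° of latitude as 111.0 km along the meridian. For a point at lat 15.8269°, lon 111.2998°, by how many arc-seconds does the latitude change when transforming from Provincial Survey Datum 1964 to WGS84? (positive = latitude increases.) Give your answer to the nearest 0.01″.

1° of latitude = 111.0 km, so Δφ = 272.0 / 111000 = 0.0024505° = 8.822″.

Δφ = 8.82″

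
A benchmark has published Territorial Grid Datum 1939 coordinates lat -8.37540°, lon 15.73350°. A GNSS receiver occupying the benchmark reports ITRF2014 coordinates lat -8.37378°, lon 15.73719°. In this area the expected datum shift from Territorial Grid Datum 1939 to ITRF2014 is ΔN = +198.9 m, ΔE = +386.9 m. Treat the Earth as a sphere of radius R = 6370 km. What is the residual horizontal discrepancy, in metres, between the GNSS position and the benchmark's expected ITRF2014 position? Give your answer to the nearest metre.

Observed coordinate differences: Δφ = +0.00162°, Δλ = +0.00369°.
Converting to metres (1° lat = 111177 m, cos φ = 0.989335): observed ΔN = 180.1 m, observed ΔE = 405.9 m.
Subtracting the expected shift leaves a residual of 180.1 − (198.9) = -18.8 m north and 405.9 − (386.9) = 19.0 m east.
Residual distance = √((-18.8)² + 19.0²) = 26.7 m.

27 m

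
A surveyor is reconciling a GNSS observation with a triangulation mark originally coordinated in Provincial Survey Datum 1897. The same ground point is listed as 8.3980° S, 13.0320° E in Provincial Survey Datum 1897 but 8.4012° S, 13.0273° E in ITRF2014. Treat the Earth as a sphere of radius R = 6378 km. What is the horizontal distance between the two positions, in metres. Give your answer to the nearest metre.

628 m

Δφ = -8.4012° − -8.3980° = -0.0032°; Δλ = 13.0273° − 13.0320° = -0.0047°.
1° along a meridian = πR/180 = 111317 m.
ΔN = Δφ × 111317 = -356.2 m; ΔE = Δλ × 111317 × cos(-8.3980°) = -0.0047 × 111317 × 0.989277 = -517.6 m.
Distance = √(ΔE² + ΔN²) = √((-517.6)² + (-356.2)²) = 628.3 m.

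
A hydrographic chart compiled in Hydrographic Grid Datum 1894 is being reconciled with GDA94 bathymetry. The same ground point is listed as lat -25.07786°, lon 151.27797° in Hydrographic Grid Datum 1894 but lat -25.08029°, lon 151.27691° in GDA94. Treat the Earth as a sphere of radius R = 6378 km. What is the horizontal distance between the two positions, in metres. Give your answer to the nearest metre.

Δφ = -25.08029° − -25.07786° = -0.00243°; Δλ = 151.27691° − 151.27797° = -0.00106°.
1° along a meridian = πR/180 = 111317 m.
ΔN = Δφ × 111317 = -270.5 m; ΔE = Δλ × 111317 × cos(-25.07786°) = -0.00106 × 111317 × 0.905733 = -106.9 m.
Distance = √(ΔE² + ΔN²) = √((-106.9)² + (-270.5)²) = 290.8 m.

291 m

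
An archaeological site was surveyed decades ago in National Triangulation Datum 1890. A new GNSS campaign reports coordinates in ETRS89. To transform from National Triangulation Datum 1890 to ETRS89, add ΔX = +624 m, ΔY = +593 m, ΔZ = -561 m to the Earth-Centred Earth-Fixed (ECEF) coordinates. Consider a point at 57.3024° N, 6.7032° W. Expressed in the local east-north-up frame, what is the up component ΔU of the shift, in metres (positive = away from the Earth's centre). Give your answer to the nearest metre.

The local up (radial) axis is (cos φ cos λ, cos φ sin λ, sin φ), giving ΔU = 334.784 − 37.392 − 472.100 = -174.71 m.

ΔU = -175 m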